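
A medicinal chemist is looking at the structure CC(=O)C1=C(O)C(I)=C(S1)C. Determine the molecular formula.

C7H7IO2S

Walk through each heavy atom and fill implicit hydrogens from standard valence (C 4, N 3, O 2, S 2, halogen 1):
  atom 1: C, bond orders sum to 1 (valence 4) → 3 H
  atom 2: C, bond orders sum to 4 (valence 4) → 0 H
  atom 3: O, bond orders sum to 2 (valence 2) → 0 H
  atom 4: C, bond orders sum to 4 (valence 4) → 0 H
  atom 5: C, bond orders sum to 4 (valence 4) → 0 H
  atom 6: O, bond orders sum to 1 (valence 2) → 1 H
  atom 7: C, bond orders sum to 4 (valence 4) → 0 H
  atom 8: I (halogen, monovalent) → 0 H
  atom 9: C, bond orders sum to 4 (valence 4) → 0 H
  atom 10: S, bond orders sum to 2 (valence 2) → 0 H
  atom 11: C, bond orders sum to 1 (valence 4) → 3 H
Totals → C:7, H:7, I:1, O:2, S:1.
In Hill order: C7H7IO2S.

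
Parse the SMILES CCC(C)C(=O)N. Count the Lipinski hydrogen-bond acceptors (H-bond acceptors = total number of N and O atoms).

2

N atoms: 1; O atoms: 1.
Lipinski HBA = 1 + 1 = 2.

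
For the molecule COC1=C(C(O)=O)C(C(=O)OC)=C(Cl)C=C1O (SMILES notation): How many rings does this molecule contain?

In SMILES, each pair of matching ring-closure digits denotes one ring-closing bond; the number of such bonds equals the number of independent rings.
Ring-closure bonds here: 1.

1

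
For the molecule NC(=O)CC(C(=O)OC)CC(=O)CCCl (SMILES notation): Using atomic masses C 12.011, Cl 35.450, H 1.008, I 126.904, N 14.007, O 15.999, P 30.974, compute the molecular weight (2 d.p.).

First, the molecular formula is C9H14ClNO4 (counting implicit H from valence).
  C: 9 × 12.011 = 108.099
  Cl: 1 × 35.450 = 35.450
  H: 14 × 1.008 = 14.112
  N: 1 × 14.007 = 14.007
  O: 4 × 15.999 = 63.996
Sum: 9×12.011 + 1×35.450 + 14×1.008 + 1×14.007 + 4×15.999 = 235.664 → 235.66 g/mol.

235.66 g/mol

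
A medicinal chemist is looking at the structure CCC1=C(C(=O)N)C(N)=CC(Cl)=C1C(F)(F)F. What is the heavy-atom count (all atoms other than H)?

17

Every atom symbol written in the SMILES (organic subset) is one heavy atom; implicit H are not written.
Heavy atoms by element → C:10, Cl:1, F:3, N:2, O:1.
Total: 17.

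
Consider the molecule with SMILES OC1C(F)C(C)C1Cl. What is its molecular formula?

C5H8ClFO

Walk through each heavy atom and fill implicit hydrogens from standard valence (C 4, N 3, O 2, S 2, halogen 1):
  atom 1: O, bond orders sum to 1 (valence 2) → 1 H
  atom 2: C, bond orders sum to 3 (valence 4) → 1 H
  atom 3: C, bond orders sum to 3 (valence 4) → 1 H
  atom 4: F (halogen, monovalent) → 0 H
  atom 5: C, bond orders sum to 3 (valence 4) → 1 H
  atom 6: C, bond orders sum to 1 (valence 4) → 3 H
  atom 7: C, bond orders sum to 3 (valence 4) → 1 H
  atom 8: Cl (halogen, monovalent) → 0 H
Totals → C:5, H:8, Cl:1, F:1, O:1.
In Hill order: C5H8ClFO.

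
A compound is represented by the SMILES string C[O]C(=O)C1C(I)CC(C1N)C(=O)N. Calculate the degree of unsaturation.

Degree of unsaturation = (number of rings) + (number of π bonds).
Ring closures in the SMILES: 1.
π bonds: 2 double bonds (each 1 DoU) → 2 DoU from unsaturation.
Total DoU = 1 + 2 = 3.

3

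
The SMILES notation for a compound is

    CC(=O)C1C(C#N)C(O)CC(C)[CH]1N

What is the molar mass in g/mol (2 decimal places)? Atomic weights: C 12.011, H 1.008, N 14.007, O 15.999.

First, the molecular formula is C10H16N2O2 (counting implicit H from valence).
  C: 10 × 12.011 = 120.110
  H: 16 × 1.008 = 16.128
  N: 2 × 14.007 = 28.014
  O: 2 × 15.999 = 31.998
Sum: 10×12.011 + 16×1.008 + 2×14.007 + 2×15.999 = 196.250 → 196.25 g/mol.

196.25 g/mol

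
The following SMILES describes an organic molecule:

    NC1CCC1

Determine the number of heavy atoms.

Every atom symbol written in the SMILES (organic subset) is one heavy atom; implicit H are not written.
Heavy atoms by element → C:4, N:1.
Total: 5.

5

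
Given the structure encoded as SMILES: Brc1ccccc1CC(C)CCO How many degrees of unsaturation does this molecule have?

4

Molecular formula: C11H15BrO.
DoU = (2C + 2 + N − H − X) / 2, where X is the halogen count and O/S are ignored.
    = (2·11 + 2 + 0 − 15 − 1) / 2 = 8 / 2 = 4.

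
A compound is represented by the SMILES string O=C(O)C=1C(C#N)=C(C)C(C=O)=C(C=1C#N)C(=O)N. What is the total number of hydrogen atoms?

7

Walk through each heavy atom and fill implicit hydrogens from standard valence (C 4, N 3, O 2, S 2, halogen 1):
  atom 1: O, bond orders sum to 2 (valence 2) → 0 H
  atom 2: C, bond orders sum to 4 (valence 4) → 0 H
  atom 3: O, bond orders sum to 1 (valence 2) → 1 H
  atom 4: C, bond orders sum to 4 (valence 4) → 0 H
  atom 5: C, bond orders sum to 4 (valence 4) → 0 H
  atom 6: C, bond orders sum to 4 (valence 4) → 0 H
  atom 7: N, bond orders sum to 3 (valence 3) → 0 H
  atom 8: C, bond orders sum to 4 (valence 4) → 0 H
  atom 9: C, bond orders sum to 1 (valence 4) → 3 H
  atom 10: C, bond orders sum to 4 (valence 4) → 0 H
  atom 11: C, bond orders sum to 3 (valence 4) → 1 H
  atom 12: O, bond orders sum to 2 (valence 2) → 0 H
  atom 13: C, bond orders sum to 4 (valence 4) → 0 H
  atom 14: C, bond orders sum to 4 (valence 4) → 0 H
  atom 15: C, bond orders sum to 4 (valence 4) → 0 H
  atom 16: N, bond orders sum to 3 (valence 3) → 0 H
  atom 17: C, bond orders sum to 4 (valence 4) → 0 H
  atom 18: O, bond orders sum to 2 (valence 2) → 0 H
  atom 19: N, bond orders sum to 1 (valence 3) → 2 H
Total hydrogens: 7.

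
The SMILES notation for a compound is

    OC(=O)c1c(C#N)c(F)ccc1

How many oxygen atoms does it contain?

2

Scan the SMILES for O atoms (remember two-letter symbols like Cl and Br are single atoms).
Oxygen count: 2.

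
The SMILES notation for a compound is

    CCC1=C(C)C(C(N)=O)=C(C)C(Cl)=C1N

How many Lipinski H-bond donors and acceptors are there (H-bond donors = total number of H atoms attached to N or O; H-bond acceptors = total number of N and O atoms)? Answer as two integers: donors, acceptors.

4, 3

Donors: find every N or O and count the H atoms it carries.
  atom 8 (N): bond orders sum to 1 → 2 H
  atom 9 (O): bond orders sum to 2 → 0 H
  atom 15 (N): bond orders sum to 1 → 2 H
Lipinski HBD = 4.
Acceptors: N atoms = 2, O atoms = 1 → HBA = 3.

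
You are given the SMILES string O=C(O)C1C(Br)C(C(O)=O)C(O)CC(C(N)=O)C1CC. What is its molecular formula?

C12H18BrNO6

Walk through each heavy atom and fill implicit hydrogens from standard valence (C 4, N 3, O 2, S 2, halogen 1):
  atom 1: O, bond orders sum to 2 (valence 2) → 0 H
  atom 2: C, bond orders sum to 4 (valence 4) → 0 H
  atom 3: O, bond orders sum to 1 (valence 2) → 1 H
  atom 4: C, bond orders sum to 3 (valence 4) → 1 H
  atom 5: C, bond orders sum to 3 (valence 4) → 1 H
  atom 6: Br (halogen, monovalent) → 0 H
  atom 7: C, bond orders sum to 3 (valence 4) → 1 H
  atom 8: C, bond orders sum to 4 (valence 4) → 0 H
  atom 9: O, bond orders sum to 1 (valence 2) → 1 H
  atom 10: O, bond orders sum to 2 (valence 2) → 0 H
  atom 11: C, bond orders sum to 3 (valence 4) → 1 H
  atom 12: O, bond orders sum to 1 (valence 2) → 1 H
  atom 13: C, bond orders sum to 2 (valence 4) → 2 H
  atom 14: C, bond orders sum to 3 (valence 4) → 1 H
  atom 15: C, bond orders sum to 4 (valence 4) → 0 H
  atom 16: N, bond orders sum to 1 (valence 3) → 2 H
  atom 17: O, bond orders sum to 2 (valence 2) → 0 H
  atom 18: C, bond orders sum to 3 (valence 4) → 1 H
  atom 19: C, bond orders sum to 2 (valence 4) → 2 H
  atom 20: C, bond orders sum to 1 (valence 4) → 3 H
Totals → C:12, H:18, Br:1, N:1, O:6.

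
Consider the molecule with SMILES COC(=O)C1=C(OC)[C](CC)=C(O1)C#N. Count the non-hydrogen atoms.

Every atom symbol written in the SMILES (organic subset) is one heavy atom; implicit H are not written.
Heavy atoms by element → C:10, N:1, O:4.
Total: 15.

15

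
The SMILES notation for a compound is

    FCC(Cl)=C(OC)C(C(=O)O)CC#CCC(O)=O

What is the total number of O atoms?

Scan the SMILES for O atoms (remember two-letter symbols like Cl and Br are single atoms).
Oxygen count: 5.

5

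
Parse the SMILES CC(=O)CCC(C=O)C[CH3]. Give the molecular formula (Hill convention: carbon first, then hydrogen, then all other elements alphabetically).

C8H14O2

Walk through each heavy atom and fill implicit hydrogens from standard valence (C 4, N 3, O 2, S 2, halogen 1):
  atom 1: C, bond orders sum to 1 (valence 4) → 3 H
  atom 2: C, bond orders sum to 4 (valence 4) → 0 H
  atom 3: O, bond orders sum to 2 (valence 2) → 0 H
  atom 4: C, bond orders sum to 2 (valence 4) → 2 H
  atom 5: C, bond orders sum to 2 (valence 4) → 2 H
  atom 6: C, bond orders sum to 3 (valence 4) → 1 H
  atom 7: C, bond orders sum to 3 (valence 4) → 1 H
  atom 8: O, bond orders sum to 2 (valence 2) → 0 H
  atom 9: C, bond orders sum to 2 (valence 4) → 2 H
  atom 10: C with explicit H count 3
Totals → C:8, H:14, O:2.
In Hill order: C8H14O2.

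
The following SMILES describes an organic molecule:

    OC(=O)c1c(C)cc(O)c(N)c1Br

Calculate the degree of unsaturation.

Molecular formula: C8H8BrNO3.
DoU = (2C + 2 + N − H − X) / 2, where X is the halogen count and O/S are ignored.
    = (2·8 + 2 + 1 − 8 − 1) / 2 = 10 / 2 = 5.

5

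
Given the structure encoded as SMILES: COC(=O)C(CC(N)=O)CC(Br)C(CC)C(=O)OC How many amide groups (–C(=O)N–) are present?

1

The amide motif appears at heavy-atom position 7 in the SMILES.
Other groups present: 2 ester.
Amide count: 1.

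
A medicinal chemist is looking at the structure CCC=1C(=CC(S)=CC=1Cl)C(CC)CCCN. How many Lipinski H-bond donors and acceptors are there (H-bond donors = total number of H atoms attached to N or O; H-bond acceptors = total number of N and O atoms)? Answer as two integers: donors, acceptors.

2, 1

Donors: find every N or O and count the H atoms it carries.
  atom 17 (N): bond orders sum to 1 → 2 H
Lipinski HBD = 2.
Acceptors: N atoms = 1, O atoms = 0 → HBA = 1.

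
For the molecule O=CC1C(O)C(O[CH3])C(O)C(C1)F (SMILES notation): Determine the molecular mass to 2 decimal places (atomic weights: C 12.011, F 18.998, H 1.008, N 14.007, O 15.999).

First, the molecular formula is C8H13FO4 (counting implicit H from valence).
  C: 8 × 12.011 = 96.088
  F: 1 × 18.998 = 18.998
  H: 13 × 1.008 = 13.104
  O: 4 × 15.999 = 63.996
Sum: 8×12.011 + 1×18.998 + 13×1.008 + 4×15.999 = 192.186 → 192.19 g/mol.

192.19 g/mol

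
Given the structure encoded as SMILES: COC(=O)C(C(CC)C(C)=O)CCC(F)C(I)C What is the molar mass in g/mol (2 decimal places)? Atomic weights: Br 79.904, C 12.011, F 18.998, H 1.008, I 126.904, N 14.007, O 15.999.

372.22 g/mol

First, the molecular formula is C13H22FIO3 (counting implicit H from valence).
  C: 13 × 12.011 = 156.143
  F: 1 × 18.998 = 18.998
  H: 22 × 1.008 = 22.176
  I: 1 × 126.904 = 126.904
  O: 3 × 15.999 = 47.997
Sum: 13×12.011 + 1×18.998 + 22×1.008 + 1×126.904 + 3×15.999 = 372.218 → 372.22 g/mol.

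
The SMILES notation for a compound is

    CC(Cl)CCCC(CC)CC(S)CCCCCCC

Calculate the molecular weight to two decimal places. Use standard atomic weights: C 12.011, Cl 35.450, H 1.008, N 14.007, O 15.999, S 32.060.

306.98 g/mol

First, the molecular formula is C17H35ClS (counting implicit H from valence).
  C: 17 × 12.011 = 204.187
  Cl: 1 × 35.450 = 35.450
  H: 35 × 1.008 = 35.280
  S: 1 × 32.060 = 32.060
Sum: 17×12.011 + 1×35.450 + 35×1.008 + 1×32.060 = 306.977 → 306.98 g/mol.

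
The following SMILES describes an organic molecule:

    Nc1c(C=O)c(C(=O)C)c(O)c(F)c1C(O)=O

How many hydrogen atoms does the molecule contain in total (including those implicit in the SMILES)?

8

Walk through each heavy atom and fill implicit hydrogens from standard valence (C 4, N 3, O 2, S 2, halogen 1); for lowercase aromatic atoms, an aromatic c carries 1 H when it has two neighbours and 0 H with three, and aromatic n carries 0 H:
  atom 1: N, bond orders sum to 1 (valence 3) → 2 H
  atom 2: aromatic c, 3 neighbours → 0 H
  atom 3: aromatic c, 3 neighbours → 0 H
  atom 4: C, bond orders sum to 3 (valence 4) → 1 H
  atom 5: O, bond orders sum to 2 (valence 2) → 0 H
  atom 6: aromatic c, 3 neighbours → 0 H
  atom 7: C, bond orders sum to 4 (valence 4) → 0 H
  atom 8: O, bond orders sum to 2 (valence 2) → 0 H
  atom 9: C, bond orders sum to 1 (valence 4) → 3 H
  atom 10: aromatic c, 3 neighbours → 0 H
  atom 11: O, bond orders sum to 1 (valence 2) → 1 H
  atom 12: aromatic c, 3 neighbours → 0 H
  atom 13: F (halogen, monovalent) → 0 H
  atom 14: aromatic c, 3 neighbours → 0 H
  atom 15: C, bond orders sum to 4 (valence 4) → 0 H
  atom 16: O, bond orders sum to 1 (valence 2) → 1 H
  atom 17: O, bond orders sum to 2 (valence 2) → 0 H
Total hydrogens: 8.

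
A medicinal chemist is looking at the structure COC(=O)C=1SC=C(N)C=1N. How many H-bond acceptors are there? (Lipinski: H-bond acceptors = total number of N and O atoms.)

N atoms: 2; O atoms: 2.
Lipinski HBA = 2 + 2 = 4.

4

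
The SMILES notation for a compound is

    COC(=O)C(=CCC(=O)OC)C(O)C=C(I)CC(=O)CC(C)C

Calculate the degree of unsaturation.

5

Molecular formula: C16H23IO6.
DoU = (2C + 2 + N − H − X) / 2, where X is the halogen count and O/S are ignored.
    = (2·16 + 2 + 0 − 23 − 1) / 2 = 10 / 2 = 5.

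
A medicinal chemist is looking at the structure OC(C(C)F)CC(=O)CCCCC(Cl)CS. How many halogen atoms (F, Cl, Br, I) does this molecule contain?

2

Halogen atoms appear at heavy-atom positions 5, 14 (1×Cl, 1×F).
Other groups present: 1 hydroxyl, 1 ketone, 1 thiol.
Halogen count: 2.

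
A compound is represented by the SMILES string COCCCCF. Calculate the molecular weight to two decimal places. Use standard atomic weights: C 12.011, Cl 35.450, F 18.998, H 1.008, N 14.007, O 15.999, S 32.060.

First, the molecular formula is C5H11FO (counting implicit H from valence).
  C: 5 × 12.011 = 60.055
  F: 1 × 18.998 = 18.998
  H: 11 × 1.008 = 11.088
  O: 1 × 15.999 = 15.999
Sum: 5×12.011 + 1×18.998 + 11×1.008 + 1×15.999 = 106.140 → 106.14 g/mol.

106.14 g/mol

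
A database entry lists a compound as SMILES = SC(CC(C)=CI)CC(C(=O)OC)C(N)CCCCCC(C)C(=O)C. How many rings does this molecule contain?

In SMILES, each pair of matching ring-closure digits denotes one ring-closing bond; the number of such bonds equals the number of independent rings.
Ring-closure bonds here: 0.

0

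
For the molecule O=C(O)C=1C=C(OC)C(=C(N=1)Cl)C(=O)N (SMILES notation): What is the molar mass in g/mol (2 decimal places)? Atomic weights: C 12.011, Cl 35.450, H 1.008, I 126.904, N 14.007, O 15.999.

First, the molecular formula is C8H7ClN2O4 (counting implicit H from valence).
  C: 8 × 12.011 = 96.088
  Cl: 1 × 35.450 = 35.450
  H: 7 × 1.008 = 7.056
  N: 2 × 14.007 = 28.014
  O: 4 × 15.999 = 63.996
Sum: 8×12.011 + 1×35.450 + 7×1.008 + 2×14.007 + 4×15.999 = 230.604 → 230.60 g/mol.

230.60 g/mol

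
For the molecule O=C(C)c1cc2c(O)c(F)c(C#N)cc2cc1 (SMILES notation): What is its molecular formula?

Walk through each heavy atom and fill implicit hydrogens from standard valence (C 4, N 3, O 2, S 2, halogen 1); for lowercase aromatic atoms, an aromatic c carries 1 H when it has two neighbours and 0 H with three, and aromatic n carries 0 H:
  atom 1: O, bond orders sum to 2 (valence 2) → 0 H
  atom 2: C, bond orders sum to 4 (valence 4) → 0 H
  atom 3: C, bond orders sum to 1 (valence 4) → 3 H
  atom 4: aromatic c, 3 neighbours → 0 H
  atom 5: aromatic c, 2 neighbours → 1 H
  atom 6: aromatic c, 3 neighbours → 0 H
  atom 7: aromatic c, 3 neighbours → 0 H
  atom 8: O, bond orders sum to 1 (valence 2) → 1 H
  atom 9: aromatic c, 3 neighbours → 0 H
  atom 10: F (halogen, monovalent) → 0 H
  atom 11: aromatic c, 3 neighbours → 0 H
  atom 12: C, bond orders sum to 4 (valence 4) → 0 H
  atom 13: N, bond orders sum to 3 (valence 3) → 0 H
  atom 14: aromatic c, 2 neighbours → 1 H
  atom 15: aromatic c, 3 neighbours → 0 H
  atom 16: aromatic c, 2 neighbours → 1 H
  atom 17: aromatic c, 2 neighbours → 1 H
Totals → C:13, H:8, F:1, N:1, O:2.

C13H8FNO2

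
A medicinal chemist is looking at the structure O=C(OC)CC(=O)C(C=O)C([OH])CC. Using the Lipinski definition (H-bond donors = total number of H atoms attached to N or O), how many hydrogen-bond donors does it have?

1

Donors: find every N or O and count the H atoms it carries.
  atom 1 (O): bond orders sum to 2 → 0 H
  atom 3 (O): bond orders sum to 2 → 0 H
  atom 7 (O): bond orders sum to 2 → 0 H
  atom 10 (O): bond orders sum to 2 → 0 H
  atom 12 (O): bond orders sum to 1 → 1 H
Lipinski HBD = 1.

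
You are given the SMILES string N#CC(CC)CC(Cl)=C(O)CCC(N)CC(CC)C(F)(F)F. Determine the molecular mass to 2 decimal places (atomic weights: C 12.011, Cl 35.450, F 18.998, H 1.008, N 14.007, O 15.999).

340.81 g/mol

First, the molecular formula is C15H24ClF3N2O (counting implicit H from valence).
  C: 15 × 12.011 = 180.165
  Cl: 1 × 35.450 = 35.450
  F: 3 × 18.998 = 56.994
  H: 24 × 1.008 = 24.192
  N: 2 × 14.007 = 28.014
  O: 1 × 15.999 = 15.999
Sum: 15×12.011 + 1×35.450 + 3×18.998 + 24×1.008 + 2×14.007 + 1×15.999 = 340.814 → 340.81 g/mol.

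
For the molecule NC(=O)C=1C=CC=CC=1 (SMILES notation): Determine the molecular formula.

Walk through each heavy atom and fill implicit hydrogens from standard valence (C 4, N 3, O 2, S 2, halogen 1):
  atom 1: N, bond orders sum to 1 (valence 3) → 2 H
  atom 2: C, bond orders sum to 4 (valence 4) → 0 H
  atom 3: O, bond orders sum to 2 (valence 2) → 0 H
  atom 4: C, bond orders sum to 4 (valence 4) → 0 H
  atom 5: C, bond orders sum to 3 (valence 4) → 1 H
  atom 6: C, bond orders sum to 3 (valence 4) → 1 H
  atom 7: C, bond orders sum to 3 (valence 4) → 1 H
  atom 8: C, bond orders sum to 3 (valence 4) → 1 H
  atom 9: C, bond orders sum to 3 (valence 4) → 1 H
Totals → C:7, H:7, N:1, O:1.
In Hill order: C7H7NO.

C7H7NO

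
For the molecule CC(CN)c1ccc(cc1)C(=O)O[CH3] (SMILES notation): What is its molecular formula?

Walk through each heavy atom and fill implicit hydrogens from standard valence (C 4, N 3, O 2, S 2, halogen 1); for lowercase aromatic atoms, an aromatic c carries 1 H when it has two neighbours and 0 H with three, and aromatic n carries 0 H:
  atom 1: C, bond orders sum to 1 (valence 4) → 3 H
  atom 2: C, bond orders sum to 3 (valence 4) → 1 H
  atom 3: C, bond orders sum to 2 (valence 4) → 2 H
  atom 4: N, bond orders sum to 1 (valence 3) → 2 H
  atom 5: aromatic c, 3 neighbours → 0 H
  atom 6: aromatic c, 2 neighbours → 1 H
  atom 7: aromatic c, 2 neighbours → 1 H
  atom 8: aromatic c, 3 neighbours → 0 H
  atom 9: aromatic c, 2 neighbours → 1 H
  atom 10: aromatic c, 2 neighbours → 1 H
  atom 11: C, bond orders sum to 4 (valence 4) → 0 H
  atom 12: O, bond orders sum to 2 (valence 2) → 0 H
  atom 13: O, bond orders sum to 2 (valence 2) → 0 H
  atom 14: C with explicit H count 3
Totals → C:11, H:15, N:1, O:2.
In Hill order: C11H15NO2.

C11H15NO2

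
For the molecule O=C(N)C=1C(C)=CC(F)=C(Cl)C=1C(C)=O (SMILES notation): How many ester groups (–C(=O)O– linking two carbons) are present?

0

Scan the SMILES for the ester motif — none present.
Groups that are present: 1 amide, 1 ketone.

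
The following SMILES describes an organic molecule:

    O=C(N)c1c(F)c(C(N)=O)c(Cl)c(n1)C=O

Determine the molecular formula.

Walk through each heavy atom and fill implicit hydrogens from standard valence (C 4, N 3, O 2, S 2, halogen 1); for lowercase aromatic atoms, an aromatic c carries 1 H when it has two neighbours and 0 H with three, and aromatic n carries 0 H:
  atom 1: O, bond orders sum to 2 (valence 2) → 0 H
  atom 2: C, bond orders sum to 4 (valence 4) → 0 H
  atom 3: N, bond orders sum to 1 (valence 3) → 2 H
  atom 4: aromatic c, 3 neighbours → 0 H
  atom 5: aromatic c, 3 neighbours → 0 H
  atom 6: F (halogen, monovalent) → 0 H
  atom 7: aromatic c, 3 neighbours → 0 H
  atom 8: C, bond orders sum to 4 (valence 4) → 0 H
  atom 9: N, bond orders sum to 1 (valence 3) → 2 H
  atom 10: O, bond orders sum to 2 (valence 2) → 0 H
  atom 11: aromatic c, 3 neighbours → 0 H
  atom 12: Cl (halogen, monovalent) → 0 H
  atom 13: aromatic c, 3 neighbours → 0 H
  atom 14: aromatic n, 2 neighbours → 0 H
  atom 15: C, bond orders sum to 3 (valence 4) → 1 H
  atom 16: O, bond orders sum to 2 (valence 2) → 0 H
Totals → C:8, H:5, Cl:1, F:1, N:3, O:3.
In Hill order: C8H5ClFN3O3.

C8H5ClFN3O3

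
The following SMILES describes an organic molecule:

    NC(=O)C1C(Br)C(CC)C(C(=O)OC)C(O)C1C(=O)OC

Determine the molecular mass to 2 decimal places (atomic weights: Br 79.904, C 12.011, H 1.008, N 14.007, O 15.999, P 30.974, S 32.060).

366.21 g/mol

First, the molecular formula is C13H20BrNO6 (counting implicit H from valence).
  Br: 1 × 79.904 = 79.904
  C: 13 × 12.011 = 156.143
  H: 20 × 1.008 = 20.160
  N: 1 × 14.007 = 14.007
  O: 6 × 15.999 = 95.994
Sum: 1×79.904 + 13×12.011 + 20×1.008 + 1×14.007 + 6×15.999 = 366.208 → 366.21 g/mol.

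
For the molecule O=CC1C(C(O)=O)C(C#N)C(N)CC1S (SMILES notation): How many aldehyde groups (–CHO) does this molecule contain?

The aldehyde motif appears at heavy-atom position 2 in the SMILES.
Other groups present: 1 carboxylic acid, 1 nitrile, 1 primary amine, 1 thiol.
Aldehyde count: 1.

1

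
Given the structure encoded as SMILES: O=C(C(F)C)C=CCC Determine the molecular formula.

C7H11FO

Walk through each heavy atom and fill implicit hydrogens from standard valence (C 4, N 3, O 2, S 2, halogen 1):
  atom 1: O, bond orders sum to 2 (valence 2) → 0 H
  atom 2: C, bond orders sum to 4 (valence 4) → 0 H
  atom 3: C, bond orders sum to 3 (valence 4) → 1 H
  atom 4: F (halogen, monovalent) → 0 H
  atom 5: C, bond orders sum to 1 (valence 4) → 3 H
  atom 6: C, bond orders sum to 3 (valence 4) → 1 H
  atom 7: C, bond orders sum to 3 (valence 4) → 1 H
  atom 8: C, bond orders sum to 2 (valence 4) → 2 H
  atom 9: C, bond orders sum to 1 (valence 4) → 3 H
Totals → C:7, H:11, F:1, O:1.
In Hill order: C7H11FO.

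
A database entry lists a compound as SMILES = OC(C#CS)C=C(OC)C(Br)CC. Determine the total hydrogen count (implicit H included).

13

Walk through each heavy atom and fill implicit hydrogens from standard valence (C 4, N 3, O 2, S 2, halogen 1):
  atom 1: O, bond orders sum to 1 (valence 2) → 1 H
  atom 2: C, bond orders sum to 3 (valence 4) → 1 H
  atom 3: C, bond orders sum to 4 (valence 4) → 0 H
  atom 4: C, bond orders sum to 4 (valence 4) → 0 H
  atom 5: S, bond orders sum to 1 (valence 2) → 1 H
  atom 6: C, bond orders sum to 3 (valence 4) → 1 H
  atom 7: C, bond orders sum to 4 (valence 4) → 0 H
  atom 8: O, bond orders sum to 2 (valence 2) → 0 H
  atom 9: C, bond orders sum to 1 (valence 4) → 3 H
  atom 10: C, bond orders sum to 3 (valence 4) → 1 H
  atom 11: Br (halogen, monovalent) → 0 H
  atom 12: C, bond orders sum to 2 (valence 4) → 2 H
  atom 13: C, bond orders sum to 1 (valence 4) → 3 H
Total hydrogens: 13.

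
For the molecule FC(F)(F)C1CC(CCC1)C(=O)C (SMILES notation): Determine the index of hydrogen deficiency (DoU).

2

Degree of unsaturation = (number of rings) + (number of π bonds).
Ring closures in the SMILES: 1.
π bonds: 1 double bond (each 1 DoU) → 1 DoU from unsaturation.
Total DoU = 1 + 1 = 2.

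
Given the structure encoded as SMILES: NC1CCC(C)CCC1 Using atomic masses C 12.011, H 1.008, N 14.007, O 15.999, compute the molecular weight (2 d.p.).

First, the molecular formula is C8H17N (counting implicit H from valence).
  C: 8 × 12.011 = 96.088
  H: 17 × 1.008 = 17.136
  N: 1 × 14.007 = 14.007
Sum: 8×12.011 + 17×1.008 + 1×14.007 = 127.231 → 127.23 g/mol.

127.23 g/mol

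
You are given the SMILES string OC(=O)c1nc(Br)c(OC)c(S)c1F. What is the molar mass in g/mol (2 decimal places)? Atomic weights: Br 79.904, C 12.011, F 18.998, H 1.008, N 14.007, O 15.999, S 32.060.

First, the molecular formula is C7H5BrFNO3S (counting implicit H from valence).
  Br: 1 × 79.904 = 79.904
  C: 7 × 12.011 = 84.077
  F: 1 × 18.998 = 18.998
  H: 5 × 1.008 = 5.040
  N: 1 × 14.007 = 14.007
  O: 3 × 15.999 = 47.997
  S: 1 × 32.060 = 32.060
Sum: 1×79.904 + 7×12.011 + 1×18.998 + 5×1.008 + 1×14.007 + 3×15.999 + 1×32.060 = 282.083 → 282.08 g/mol.

282.08 g/mol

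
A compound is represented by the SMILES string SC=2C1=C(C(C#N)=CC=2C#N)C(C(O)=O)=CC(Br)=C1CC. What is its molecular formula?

C15H9BrN2O2S

Walk through each heavy atom and fill implicit hydrogens from standard valence (C 4, N 3, O 2, S 2, halogen 1):
  atom 1: S, bond orders sum to 1 (valence 2) → 1 H
  atom 2: C, bond orders sum to 4 (valence 4) → 0 H
  atom 3: C, bond orders sum to 4 (valence 4) → 0 H
  atom 4: C, bond orders sum to 4 (valence 4) → 0 H
  atom 5: C, bond orders sum to 4 (valence 4) → 0 H
  atom 6: C, bond orders sum to 4 (valence 4) → 0 H
  atom 7: N, bond orders sum to 3 (valence 3) → 0 H
  atom 8: C, bond orders sum to 3 (valence 4) → 1 H
  atom 9: C, bond orders sum to 4 (valence 4) → 0 H
  atom 10: C, bond orders sum to 4 (valence 4) → 0 H
  atom 11: N, bond orders sum to 3 (valence 3) → 0 H
  atom 12: C, bond orders sum to 4 (valence 4) → 0 H
  atom 13: C, bond orders sum to 4 (valence 4) → 0 H
  atom 14: O, bond orders sum to 1 (valence 2) → 1 H
  atom 15: O, bond orders sum to 2 (valence 2) → 0 H
  atom 16: C, bond orders sum to 3 (valence 4) → 1 H
  atom 17: C, bond orders sum to 4 (valence 4) → 0 H
  atom 18: Br (halogen, monovalent) → 0 H
  atom 19: C, bond orders sum to 4 (valence 4) → 0 H
  atom 20: C, bond orders sum to 2 (valence 4) → 2 H
  atom 21: C, bond orders sum to 1 (valence 4) → 3 H
Totals → C:15, H:9, Br:1, N:2, O:2, S:1.
In Hill order: C15H9BrN2O2S.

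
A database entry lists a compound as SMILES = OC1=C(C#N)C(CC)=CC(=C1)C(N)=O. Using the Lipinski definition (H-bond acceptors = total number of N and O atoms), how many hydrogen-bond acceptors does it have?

N atoms: 2; O atoms: 2.
Lipinski HBA = 2 + 2 = 4.

4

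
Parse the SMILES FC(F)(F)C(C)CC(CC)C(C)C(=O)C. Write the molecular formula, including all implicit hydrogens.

Walk through each heavy atom and fill implicit hydrogens from standard valence (C 4, N 3, O 2, S 2, halogen 1):
  atom 1: F (halogen, monovalent) → 0 H
  atom 2: C, bond orders sum to 4 (valence 4) → 0 H
  atom 3: F (halogen, monovalent) → 0 H
  atom 4: F (halogen, monovalent) → 0 H
  atom 5: C, bond orders sum to 3 (valence 4) → 1 H
  atom 6: C, bond orders sum to 1 (valence 4) → 3 H
  atom 7: C, bond orders sum to 2 (valence 4) → 2 H
  atom 8: C, bond orders sum to 3 (valence 4) → 1 H
  atom 9: C, bond orders sum to 2 (valence 4) → 2 H
  atom 10: C, bond orders sum to 1 (valence 4) → 3 H
  atom 11: C, bond orders sum to 3 (valence 4) → 1 H
  atom 12: C, bond orders sum to 1 (valence 4) → 3 H
  atom 13: C, bond orders sum to 4 (valence 4) → 0 H
  atom 14: O, bond orders sum to 2 (valence 2) → 0 H
  atom 15: C, bond orders sum to 1 (valence 4) → 3 H
Totals → C:11, H:19, F:3, O:1.
In Hill order: C11H19F3O.

C11H19F3O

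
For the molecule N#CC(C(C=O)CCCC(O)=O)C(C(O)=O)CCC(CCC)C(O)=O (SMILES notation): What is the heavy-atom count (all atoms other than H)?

Every atom symbol written in the SMILES (organic subset) is one heavy atom; implicit H are not written.
Heavy atoms by element → C:17, N:1, O:7.
Total: 25.

25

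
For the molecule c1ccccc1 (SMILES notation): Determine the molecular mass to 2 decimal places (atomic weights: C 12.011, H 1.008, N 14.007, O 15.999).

78.11 g/mol

First, the molecular formula is C6H6 (counting implicit H from valence).
  C: 6 × 12.011 = 72.066
  H: 6 × 1.008 = 6.048
Sum: 6×12.011 + 6×1.008 = 78.114 → 78.11 g/mol.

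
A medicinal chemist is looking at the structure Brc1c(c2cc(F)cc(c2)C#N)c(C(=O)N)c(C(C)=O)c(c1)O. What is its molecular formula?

Walk through each heavy atom and fill implicit hydrogens from standard valence (C 4, N 3, O 2, S 2, halogen 1); for lowercase aromatic atoms, an aromatic c carries 1 H when it has two neighbours and 0 H with three, and aromatic n carries 0 H:
  atom 1: Br (halogen, monovalent) → 0 H
  atom 2: aromatic c, 3 neighbours → 0 H
  atom 3: aromatic c, 3 neighbours → 0 H
  atom 4: aromatic c, 3 neighbours → 0 H
  atom 5: aromatic c, 2 neighbours → 1 H
  atom 6: aromatic c, 3 neighbours → 0 H
  atom 7: F (halogen, monovalent) → 0 H
  atom 8: aromatic c, 2 neighbours → 1 H
  atom 9: aromatic c, 3 neighbours → 0 H
  atom 10: aromatic c, 2 neighbours → 1 H
  atom 11: C, bond orders sum to 4 (valence 4) → 0 H
  atom 12: N, bond orders sum to 3 (valence 3) → 0 H
  atom 13: aromatic c, 3 neighbours → 0 H
  atom 14: C, bond orders sum to 4 (valence 4) → 0 H
  atom 15: O, bond orders sum to 2 (valence 2) → 0 H
  atom 16: N, bond orders sum to 1 (valence 3) → 2 H
  atom 17: aromatic c, 3 neighbours → 0 H
  atom 18: C, bond orders sum to 4 (valence 4) → 0 H
  atom 19: C, bond orders sum to 1 (valence 4) → 3 H
  atom 20: O, bond orders sum to 2 (valence 2) → 0 H
  atom 21: aromatic c, 3 neighbours → 0 H
  atom 22: aromatic c, 2 neighbours → 1 H
  atom 23: O, bond orders sum to 1 (valence 2) → 1 H
Totals → C:16, H:10, Br:1, F:1, N:2, O:3.
In Hill order: C16H10BrFN2O3.

C16H10BrFN2O3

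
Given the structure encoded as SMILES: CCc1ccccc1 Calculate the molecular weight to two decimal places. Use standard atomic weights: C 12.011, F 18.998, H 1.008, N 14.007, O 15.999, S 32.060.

106.17 g/mol

First, the molecular formula is C8H10 (counting implicit H from valence).
  C: 8 × 12.011 = 96.088
  H: 10 × 1.008 = 10.080
Sum: 8×12.011 + 10×1.008 = 106.168 → 106.17 g/mol.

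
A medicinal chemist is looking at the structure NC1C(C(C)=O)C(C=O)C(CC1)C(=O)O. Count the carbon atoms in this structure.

Count every carbon token in the SMILES (each C, including those in ring-closure positions and inside branches).
Carbon count: 10.

10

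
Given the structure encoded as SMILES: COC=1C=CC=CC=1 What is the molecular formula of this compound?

C7H8O

Walk through each heavy atom and fill implicit hydrogens from standard valence (C 4, N 3, O 2, S 2, halogen 1):
  atom 1: C, bond orders sum to 1 (valence 4) → 3 H
  atom 2: O, bond orders sum to 2 (valence 2) → 0 H
  atom 3: C, bond orders sum to 4 (valence 4) → 0 H
  atom 4: C, bond orders sum to 3 (valence 4) → 1 H
  atom 5: C, bond orders sum to 3 (valence 4) → 1 H
  atom 6: C, bond orders sum to 3 (valence 4) → 1 H
  atom 7: C, bond orders sum to 3 (valence 4) → 1 H
  atom 8: C, bond orders sum to 3 (valence 4) → 1 H
Totals → C:7, H:8, O:1.
In Hill order: C7H8O.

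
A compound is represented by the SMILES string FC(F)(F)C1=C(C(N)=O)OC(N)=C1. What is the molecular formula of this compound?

Walk through each heavy atom and fill implicit hydrogens from standard valence (C 4, N 3, O 2, S 2, halogen 1):
  atom 1: F (halogen, monovalent) → 0 H
  atom 2: C, bond orders sum to 4 (valence 4) → 0 H
  atom 3: F (halogen, monovalent) → 0 H
  atom 4: F (halogen, monovalent) → 0 H
  atom 5: C, bond orders sum to 4 (valence 4) → 0 H
  atom 6: C, bond orders sum to 4 (valence 4) → 0 H
  atom 7: C, bond orders sum to 4 (valence 4) → 0 H
  atom 8: N, bond orders sum to 1 (valence 3) → 2 H
  atom 9: O, bond orders sum to 2 (valence 2) → 0 H
  atom 10: O, bond orders sum to 2 (valence 2) → 0 H
  atom 11: C, bond orders sum to 4 (valence 4) → 0 H
  atom 12: N, bond orders sum to 1 (valence 3) → 2 H
  atom 13: C, bond orders sum to 3 (valence 4) → 1 H
Totals → C:6, H:5, F:3, N:2, O:2.

C6H5F3N2O2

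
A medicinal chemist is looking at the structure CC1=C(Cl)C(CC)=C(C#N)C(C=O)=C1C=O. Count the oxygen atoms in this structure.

2

Scan the SMILES for O atoms (remember two-letter symbols like Cl and Br are single atoms).
Oxygen count: 2.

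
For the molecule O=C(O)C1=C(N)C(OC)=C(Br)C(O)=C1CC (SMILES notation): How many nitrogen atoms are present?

Scan the SMILES for N atoms (remember two-letter symbols like Cl and Br are single atoms).
Nitrogen count: 1.

1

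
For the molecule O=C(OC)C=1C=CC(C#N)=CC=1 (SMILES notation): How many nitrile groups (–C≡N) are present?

1

The nitrile motif appears at heavy-atom position 9 in the SMILES.
Other groups present: 1 ester.
Nitrile count: 1.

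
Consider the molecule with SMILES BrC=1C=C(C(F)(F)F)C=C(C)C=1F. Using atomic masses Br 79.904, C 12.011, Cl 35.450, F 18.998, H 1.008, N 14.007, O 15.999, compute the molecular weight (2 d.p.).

First, the molecular formula is C8H5BrF4 (counting implicit H from valence).
  Br: 1 × 79.904 = 79.904
  C: 8 × 12.011 = 96.088
  F: 4 × 18.998 = 75.992
  H: 5 × 1.008 = 5.040
Sum: 1×79.904 + 8×12.011 + 4×18.998 + 5×1.008 = 257.024 → 257.02 g/mol.

257.02 g/mol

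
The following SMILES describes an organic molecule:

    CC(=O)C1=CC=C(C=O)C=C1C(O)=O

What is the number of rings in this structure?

1

In SMILES, each pair of matching ring-closure digits denotes one ring-closing bond; the number of such bonds equals the number of independent rings.
Ring-closure bonds here: 1.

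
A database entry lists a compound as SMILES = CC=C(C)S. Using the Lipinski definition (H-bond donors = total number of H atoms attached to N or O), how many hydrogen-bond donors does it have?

0

Donors: find every N or O and count the H atoms it carries.
  (no N or O atoms present)
Lipinski HBD = 0.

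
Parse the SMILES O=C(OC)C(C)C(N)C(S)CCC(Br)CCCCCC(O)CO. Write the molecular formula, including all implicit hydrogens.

Walk through each heavy atom and fill implicit hydrogens from standard valence (C 4, N 3, O 2, S 2, halogen 1):
  atom 1: O, bond orders sum to 2 (valence 2) → 0 H
  atom 2: C, bond orders sum to 4 (valence 4) → 0 H
  atom 3: O, bond orders sum to 2 (valence 2) → 0 H
  atom 4: C, bond orders sum to 1 (valence 4) → 3 H
  atom 5: C, bond orders sum to 3 (valence 4) → 1 H
  atom 6: C, bond orders sum to 1 (valence 4) → 3 H
  atom 7: C, bond orders sum to 3 (valence 4) → 1 H
  atom 8: N, bond orders sum to 1 (valence 3) → 2 H
  atom 9: C, bond orders sum to 3 (valence 4) → 1 H
  atom 10: S, bond orders sum to 1 (valence 2) → 1 H
  atom 11: C, bond orders sum to 2 (valence 4) → 2 H
  atom 12: C, bond orders sum to 2 (valence 4) → 2 H
  atom 13: C, bond orders sum to 3 (valence 4) → 1 H
  atom 14: Br (halogen, monovalent) → 0 H
  atom 15: C, bond orders sum to 2 (valence 4) → 2 H
  atom 16: C, bond orders sum to 2 (valence 4) → 2 H
  atom 17: C, bond orders sum to 2 (valence 4) → 2 H
  atom 18: C, bond orders sum to 2 (valence 4) → 2 H
  atom 19: C, bond orders sum to 2 (valence 4) → 2 H
  atom 20: C, bond orders sum to 3 (valence 4) → 1 H
  atom 21: O, bond orders sum to 1 (valence 2) → 1 H
  atom 22: C, bond orders sum to 2 (valence 4) → 2 H
  atom 23: O, bond orders sum to 1 (valence 2) → 1 H
Totals → C:16, H:32, Br:1, N:1, O:4, S:1.

C16H32BrNO4S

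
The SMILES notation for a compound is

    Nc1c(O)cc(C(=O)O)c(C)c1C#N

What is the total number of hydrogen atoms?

Walk through each heavy atom and fill implicit hydrogens from standard valence (C 4, N 3, O 2, S 2, halogen 1); for lowercase aromatic atoms, an aromatic c carries 1 H when it has two neighbours and 0 H with three, and aromatic n carries 0 H:
  atom 1: N, bond orders sum to 1 (valence 3) → 2 H
  atom 2: aromatic c, 3 neighbours → 0 H
  atom 3: aromatic c, 3 neighbours → 0 H
  atom 4: O, bond orders sum to 1 (valence 2) → 1 H
  atom 5: aromatic c, 2 neighbours → 1 H
  atom 6: aromatic c, 3 neighbours → 0 H
  atom 7: C, bond orders sum to 4 (valence 4) → 0 H
  atom 8: O, bond orders sum to 2 (valence 2) → 0 H
  atom 9: O, bond orders sum to 1 (valence 2) → 1 H
  atom 10: aromatic c, 3 neighbours → 0 H
  atom 11: C, bond orders sum to 1 (valence 4) → 3 H
  atom 12: aromatic c, 3 neighbours → 0 H
  atom 13: C, bond orders sum to 4 (valence 4) → 0 H
  atom 14: N, bond orders sum to 3 (valence 3) → 0 H
Total hydrogens: 8.

8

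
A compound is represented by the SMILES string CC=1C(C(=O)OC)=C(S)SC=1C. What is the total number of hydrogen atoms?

10

Walk through each heavy atom and fill implicit hydrogens from standard valence (C 4, N 3, O 2, S 2, halogen 1):
  atom 1: C, bond orders sum to 1 (valence 4) → 3 H
  atom 2: C, bond orders sum to 4 (valence 4) → 0 H
  atom 3: C, bond orders sum to 4 (valence 4) → 0 H
  atom 4: C, bond orders sum to 4 (valence 4) → 0 H
  atom 5: O, bond orders sum to 2 (valence 2) → 0 H
  atom 6: O, bond orders sum to 2 (valence 2) → 0 H
  atom 7: C, bond orders sum to 1 (valence 4) → 3 H
  atom 8: C, bond orders sum to 4 (valence 4) → 0 H
  atom 9: S, bond orders sum to 1 (valence 2) → 1 H
  atom 10: S, bond orders sum to 2 (valence 2) → 0 H
  atom 11: C, bond orders sum to 4 (valence 4) → 0 H
  atom 12: C, bond orders sum to 1 (valence 4) → 3 H
Total hydrogens: 10.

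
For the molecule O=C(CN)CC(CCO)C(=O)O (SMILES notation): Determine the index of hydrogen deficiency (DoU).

Molecular formula: C7H13NO4.
DoU = (2C + 2 + N − H − X) / 2, where X is the halogen count and O/S are ignored.
    = (2·7 + 2 + 1 − 13 − 0) / 2 = 4 / 2 = 2.

2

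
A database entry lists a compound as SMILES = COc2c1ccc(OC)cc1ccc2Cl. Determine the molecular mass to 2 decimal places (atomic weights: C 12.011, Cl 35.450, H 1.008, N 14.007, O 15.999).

First, the molecular formula is C12H11ClO2 (counting implicit H from valence).
  C: 12 × 12.011 = 144.132
  Cl: 1 × 35.450 = 35.450
  H: 11 × 1.008 = 11.088
  O: 2 × 15.999 = 31.998
Sum: 12×12.011 + 1×35.450 + 11×1.008 + 2×15.999 = 222.668 → 222.67 g/mol.

222.67 g/mol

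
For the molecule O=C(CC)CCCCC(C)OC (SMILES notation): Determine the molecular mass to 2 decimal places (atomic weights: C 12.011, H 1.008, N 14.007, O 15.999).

172.27 g/mol

First, the molecular formula is C10H20O2 (counting implicit H from valence).
  C: 10 × 12.011 = 120.110
  H: 20 × 1.008 = 20.160
  O: 2 × 15.999 = 31.998
Sum: 10×12.011 + 20×1.008 + 2×15.999 = 172.268 → 172.27 g/mol.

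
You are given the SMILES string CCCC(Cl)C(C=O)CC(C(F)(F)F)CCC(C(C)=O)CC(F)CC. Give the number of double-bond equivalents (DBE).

2

Degree of unsaturation = (number of rings) + (number of π bonds).
Ring closures in the SMILES: 0.
π bonds: 2 double bonds (each 1 DoU) → 2 DoU from unsaturation.
Total DoU = 0 + 2 = 2.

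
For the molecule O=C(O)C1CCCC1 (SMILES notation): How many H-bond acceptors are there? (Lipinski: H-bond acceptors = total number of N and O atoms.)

2

N atoms: 0; O atoms: 2.
Lipinski HBA = 0 + 2 = 2.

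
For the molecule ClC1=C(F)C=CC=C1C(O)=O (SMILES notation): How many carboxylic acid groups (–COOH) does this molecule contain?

The carboxylic acid motif appears at heavy-atom position 9 in the SMILES.
Carboxylic acid count: 1.

1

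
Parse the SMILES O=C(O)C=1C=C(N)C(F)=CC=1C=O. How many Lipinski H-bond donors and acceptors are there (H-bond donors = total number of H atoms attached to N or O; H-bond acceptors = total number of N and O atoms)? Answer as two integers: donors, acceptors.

Donors: find every N or O and count the H atoms it carries.
  atom 1 (O): bond orders sum to 2 → 0 H
  atom 3 (O): bond orders sum to 1 → 1 H
  atom 7 (N): bond orders sum to 1 → 2 H
  atom 13 (O): bond orders sum to 2 → 0 H
Lipinski HBD = 3.
Acceptors: N atoms = 1, O atoms = 3 → HBA = 4.

3, 4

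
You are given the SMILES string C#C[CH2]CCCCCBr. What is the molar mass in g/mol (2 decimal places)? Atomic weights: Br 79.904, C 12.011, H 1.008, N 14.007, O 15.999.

First, the molecular formula is C8H13Br (counting implicit H from valence).
  Br: 1 × 79.904 = 79.904
  C: 8 × 12.011 = 96.088
  H: 13 × 1.008 = 13.104
Sum: 1×79.904 + 8×12.011 + 13×1.008 = 189.096 → 189.10 g/mol.

189.10 g/mol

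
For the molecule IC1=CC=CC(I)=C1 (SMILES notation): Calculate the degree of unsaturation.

4

Molecular formula: C6H4I2.
DoU = (2C + 2 + N − H − X) / 2, where X is the halogen count and O/S are ignored.
    = (2·6 + 2 + 0 − 4 − 2) / 2 = 8 / 2 = 4.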